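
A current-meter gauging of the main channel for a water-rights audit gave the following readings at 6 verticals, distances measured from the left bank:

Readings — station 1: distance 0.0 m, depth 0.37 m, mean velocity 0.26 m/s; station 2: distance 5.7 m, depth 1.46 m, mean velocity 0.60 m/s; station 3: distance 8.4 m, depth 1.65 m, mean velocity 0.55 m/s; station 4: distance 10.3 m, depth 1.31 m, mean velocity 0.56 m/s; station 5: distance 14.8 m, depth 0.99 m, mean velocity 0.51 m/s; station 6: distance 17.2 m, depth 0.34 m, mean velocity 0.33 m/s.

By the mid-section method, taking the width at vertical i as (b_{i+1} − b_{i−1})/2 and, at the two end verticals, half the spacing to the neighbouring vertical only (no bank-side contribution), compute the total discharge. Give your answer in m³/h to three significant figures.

w_1 = (5.7 − 0.0)/2 = 2.85 m; q_1 = 0.26 × 0.37 × 2.85 = 0.2742 m³/s
w_2 = (8.4 − 0.0)/2 = 4.2 m; q_2 = 0.60 × 1.46 × 4.2 = 3.679 m³/s
w_3 = (10.3 − 5.7)/2 = 2.3 m; q_3 = 0.55 × 1.65 × 2.3 = 2.087 m³/s
w_4 = (14.8 − 8.4)/2 = 3.2 m; q_4 = 0.56 × 1.31 × 3.2 = 2.348 m³/s
w_5 = (17.2 − 10.3)/2 = 3.45 m; q_5 = 0.51 × 0.99 × 3.45 = 1.742 m³/s
w_6 = (17.2 − 14.8)/2 = 1.2 m; q_6 = 0.33 × 0.34 × 1.2 = 0.1346 m³/s
Q = Σ qᵢ = 10.26 m³/s
= 10.26 × 3600 = 36950 m³/h

37000 m³/h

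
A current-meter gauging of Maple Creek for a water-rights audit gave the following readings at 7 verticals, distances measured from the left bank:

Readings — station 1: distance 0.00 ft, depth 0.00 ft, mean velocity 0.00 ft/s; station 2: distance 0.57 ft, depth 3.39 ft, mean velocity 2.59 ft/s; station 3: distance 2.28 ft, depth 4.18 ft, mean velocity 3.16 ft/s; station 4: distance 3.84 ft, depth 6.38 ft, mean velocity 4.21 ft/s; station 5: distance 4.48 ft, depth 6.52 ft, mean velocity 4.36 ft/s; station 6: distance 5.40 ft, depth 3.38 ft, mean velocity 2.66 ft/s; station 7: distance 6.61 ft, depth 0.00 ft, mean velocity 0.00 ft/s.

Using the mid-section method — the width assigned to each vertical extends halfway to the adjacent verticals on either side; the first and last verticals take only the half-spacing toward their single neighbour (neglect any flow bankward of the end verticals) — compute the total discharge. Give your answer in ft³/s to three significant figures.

w_2 = (2.28 − 0.00)/2 = 1.14 ft; q_2 = 2.59 × 3.39 × 1.14 = 10.01 ft³/s
w_3 = (3.84 − 0.57)/2 = 1.635 ft; q_3 = 3.16 × 4.18 × 1.635 = 21.60 ft³/s
w_4 = (4.48 − 2.28)/2 = 1.1 ft; q_4 = 4.21 × 6.38 × 1.1 = 29.55 ft³/s
w_5 = (5.40 − 3.84)/2 = 0.78 ft; q_5 = 4.36 × 6.52 × 0.78 = 22.17 ft³/s
w_6 = (6.61 − 4.48)/2 = 1.065 ft; q_6 = 2.66 × 3.38 × 1.065 = 9.575 ft³/s
Stations 1, 7 contribute zero (depth or velocity is 0).
Q = Σ qᵢ = 92.90 ft³/s

92.9 ft³/s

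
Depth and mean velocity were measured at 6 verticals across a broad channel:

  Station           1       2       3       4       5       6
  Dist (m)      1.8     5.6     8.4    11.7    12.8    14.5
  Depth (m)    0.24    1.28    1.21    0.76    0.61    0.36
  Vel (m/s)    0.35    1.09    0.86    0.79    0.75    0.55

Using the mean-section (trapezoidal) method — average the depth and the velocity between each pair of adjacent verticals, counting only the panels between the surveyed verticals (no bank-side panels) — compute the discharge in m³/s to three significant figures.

9.28 m³/s

Panel 1-2: Δb = 3.8 m, d̄ = (0.24+1.28)/2 = 0.76, v̄ = (0.35+1.09)/2 = 0.72 → q = 3.8×0.76×0.72 = 2.079 m³/s
Panel 2-3: Δb = 2.8 m, d̄ = (1.28+1.21)/2 = 1.245, v̄ = (1.09+0.86)/2 = 0.975 → q = 2.8×1.245×0.975 = 3.399 m³/s
Panel 3-4: Δb = 3.3 m, d̄ = (1.21+0.76)/2 = 0.985, v̄ = (0.86+0.79)/2 = 0.825 → q = 3.3×0.985×0.825 = 2.682 m³/s
Panel 4-5: Δb = 1.1 m, d̄ = (0.76+0.61)/2 = 0.685, v̄ = (0.79+0.75)/2 = 0.77 → q = 1.1×0.685×0.77 = 0.5802 m³/s
Panel 5-6: Δb = 1.7 m, d̄ = (0.61+0.36)/2 = 0.485, v̄ = (0.75+0.55)/2 = 0.65 → q = 1.7×0.485×0.65 = 0.5359 m³/s
Q = Σ q = 9.276 m³/s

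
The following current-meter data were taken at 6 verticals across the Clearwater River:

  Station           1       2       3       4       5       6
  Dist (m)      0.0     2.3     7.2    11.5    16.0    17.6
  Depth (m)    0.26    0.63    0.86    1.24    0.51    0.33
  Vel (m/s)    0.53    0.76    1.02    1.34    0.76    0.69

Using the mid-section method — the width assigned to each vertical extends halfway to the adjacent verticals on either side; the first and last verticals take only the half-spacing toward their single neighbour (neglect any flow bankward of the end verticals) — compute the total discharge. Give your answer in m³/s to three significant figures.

w_1 = (2.3 − 0.0)/2 = 1.15 m; q_1 = 0.53 × 0.26 × 1.15 = 0.1585 m³/s
w_2 = (7.2 − 0.0)/2 = 3.6 m; q_2 = 0.76 × 0.63 × 3.6 = 1.724 m³/s
w_3 = (11.5 − 2.3)/2 = 4.6 m; q_3 = 1.02 × 0.86 × 4.6 = 4.035 m³/s
w_4 = (16.0 − 7.2)/2 = 4.4 m; q_4 = 1.34 × 1.24 × 4.4 = 7.311 m³/s
w_5 = (17.6 − 11.5)/2 = 3.05 m; q_5 = 0.76 × 0.51 × 3.05 = 1.182 m³/s
w_6 = (17.6 − 16.0)/2 = 0.8 m; q_6 = 0.69 × 0.33 × 0.8 = 0.1822 m³/s
Q = Σ qᵢ = 14.59 m³/s

14.6 m³/s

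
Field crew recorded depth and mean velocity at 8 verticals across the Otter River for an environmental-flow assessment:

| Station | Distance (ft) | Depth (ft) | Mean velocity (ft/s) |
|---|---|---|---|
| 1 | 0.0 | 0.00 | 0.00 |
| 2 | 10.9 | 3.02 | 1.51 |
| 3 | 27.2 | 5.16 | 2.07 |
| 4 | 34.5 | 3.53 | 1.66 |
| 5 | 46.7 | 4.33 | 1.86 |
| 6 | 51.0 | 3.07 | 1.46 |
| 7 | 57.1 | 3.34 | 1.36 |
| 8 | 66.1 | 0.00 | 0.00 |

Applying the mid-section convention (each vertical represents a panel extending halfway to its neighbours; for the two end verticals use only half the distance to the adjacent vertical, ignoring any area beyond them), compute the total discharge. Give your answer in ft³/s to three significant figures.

w_2 = (27.2 − 0.0)/2 = 13.6 ft; q_2 = 1.51 × 3.02 × 13.6 = 62.02 ft³/s
w_3 = (34.5 − 10.9)/2 = 11.8 ft; q_3 = 2.07 × 5.16 × 11.8 = 126.0 ft³/s
w_4 = (46.7 − 27.2)/2 = 9.75 ft; q_4 = 1.66 × 3.53 × 9.75 = 57.13 ft³/s
w_5 = (51.0 − 34.5)/2 = 8.25 ft; q_5 = 1.86 × 4.33 × 8.25 = 66.44 ft³/s
w_6 = (57.1 − 46.7)/2 = 5.2 ft; q_6 = 1.46 × 3.07 × 5.2 = 23.31 ft³/s
w_7 = (66.1 − 51.0)/2 = 7.55 ft; q_7 = 1.36 × 3.34 × 7.55 = 34.30 ft³/s
Stations 1, 8 contribute zero (depth or velocity is 0).
Q = Σ qᵢ = 369.2 ft³/s

369 ft³/s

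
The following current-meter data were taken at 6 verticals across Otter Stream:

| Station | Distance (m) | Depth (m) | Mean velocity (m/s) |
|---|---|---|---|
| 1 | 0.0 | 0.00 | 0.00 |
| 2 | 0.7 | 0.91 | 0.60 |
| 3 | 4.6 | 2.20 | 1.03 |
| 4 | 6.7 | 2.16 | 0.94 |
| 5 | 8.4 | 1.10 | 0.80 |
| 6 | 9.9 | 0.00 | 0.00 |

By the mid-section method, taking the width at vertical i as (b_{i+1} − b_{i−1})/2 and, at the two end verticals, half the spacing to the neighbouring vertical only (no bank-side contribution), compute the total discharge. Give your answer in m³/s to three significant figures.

w_2 = (4.6 − 0.0)/2 = 2.3 m; q_2 = 0.60 × 0.91 × 2.3 = 1.256 m³/s
w_3 = (6.7 − 0.7)/2 = 3 m; q_3 = 1.03 × 2.20 × 3 = 6.798 m³/s
w_4 = (8.4 − 4.6)/2 = 1.9 m; q_4 = 0.94 × 2.16 × 1.9 = 3.858 m³/s
w_5 = (9.9 − 6.7)/2 = 1.6 m; q_5 = 0.80 × 1.10 × 1.6 = 1.408 m³/s
Stations 1, 6 contribute zero (depth or velocity is 0).
Q = Σ qᵢ = 13.32 m³/s

13.3 m³/s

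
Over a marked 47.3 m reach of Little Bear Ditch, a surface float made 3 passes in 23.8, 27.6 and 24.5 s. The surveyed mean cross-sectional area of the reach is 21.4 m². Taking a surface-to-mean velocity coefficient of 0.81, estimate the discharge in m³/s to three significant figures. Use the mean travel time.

32.4 m³/s

t̄ = (23.8 + 27.6 + 24.5) / 3 = 25.3 s
v_surface = L / t̄ = 47.3 / 25.3 = 1.870 m/s
v_mean = 0.81 × 1.870 = 1.514 m/s
Q = A × v_mean = 21.4 × 1.514 = 32.41 m³/s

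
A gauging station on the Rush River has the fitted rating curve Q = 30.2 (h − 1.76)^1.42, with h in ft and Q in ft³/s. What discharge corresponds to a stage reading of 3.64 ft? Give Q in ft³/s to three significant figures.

74.0 ft³/s

Q = 30.2 × (3.64 − 1.76)^1.42 = 30.2 × 1.88^1.42 = 74.01 ft³/s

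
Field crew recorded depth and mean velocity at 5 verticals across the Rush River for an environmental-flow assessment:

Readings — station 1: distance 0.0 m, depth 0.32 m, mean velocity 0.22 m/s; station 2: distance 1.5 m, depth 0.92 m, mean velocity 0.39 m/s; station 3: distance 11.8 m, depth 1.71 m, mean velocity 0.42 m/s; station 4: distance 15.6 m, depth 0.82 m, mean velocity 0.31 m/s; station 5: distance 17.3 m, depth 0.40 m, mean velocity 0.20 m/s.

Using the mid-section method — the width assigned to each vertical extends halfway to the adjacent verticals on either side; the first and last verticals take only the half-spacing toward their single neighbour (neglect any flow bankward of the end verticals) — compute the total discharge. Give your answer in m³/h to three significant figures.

28800 m³/h

w_1 = (1.5 − 0.0)/2 = 0.75 m; q_1 = 0.22 × 0.32 × 0.75 = 0.05280 m³/s
w_2 = (11.8 − 0.0)/2 = 5.9 m; q_2 = 0.39 × 0.92 × 5.9 = 2.117 m³/s
w_3 = (15.6 − 1.5)/2 = 7.05 m; q_3 = 0.42 × 1.71 × 7.05 = 5.063 m³/s
w_4 = (17.3 − 11.8)/2 = 2.75 m; q_4 = 0.31 × 0.82 × 2.75 = 0.6991 m³/s
w_5 = (17.3 − 15.6)/2 = 0.85 m; q_5 = 0.20 × 0.40 × 0.85 = 0.06800 m³/s
Q = Σ qᵢ = 8.000 m³/s
= 8.000 × 3600 = 28800 m³/h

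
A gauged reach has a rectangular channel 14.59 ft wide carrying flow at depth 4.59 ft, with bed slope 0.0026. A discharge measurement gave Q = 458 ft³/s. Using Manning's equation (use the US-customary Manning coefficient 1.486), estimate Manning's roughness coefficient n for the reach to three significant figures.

A = b·y = 14.59 × 4.59 = 66.97 ft²
P = b + 2y = 14.59 + 2×4.59 = 23.77 ft
R = A/P = 66.97/23.77 = 2.817 ft
n = (1.486/Q)·A·R^(2/3)·S^(1/2) = (1.486/458) × 66.97 × 1.995 × 0.05099 = 0.02210

0.0221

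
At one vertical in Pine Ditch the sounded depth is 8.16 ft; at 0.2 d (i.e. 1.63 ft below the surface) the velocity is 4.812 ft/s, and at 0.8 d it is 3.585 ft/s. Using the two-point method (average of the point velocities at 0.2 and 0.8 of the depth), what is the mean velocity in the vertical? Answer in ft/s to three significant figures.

4.20 ft/s

v̄ = (4.812 + 3.585) / 2 = 4.199 ft/s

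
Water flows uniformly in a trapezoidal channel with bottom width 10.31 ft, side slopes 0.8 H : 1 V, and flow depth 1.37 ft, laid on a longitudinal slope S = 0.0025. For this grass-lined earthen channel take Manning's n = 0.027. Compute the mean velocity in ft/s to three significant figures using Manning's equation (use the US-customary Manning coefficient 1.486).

A = (b + z·y)·y = (10.31 + 0.8×1.37)×1.37 = 15.63 ft²
P = b + 2y√(1+z²) = 10.31 + 2×1.37×√(1+0.8²) = 13.82 ft
R = A/P = 15.63/13.82 = 1.131 ft
Q = (1.486/n)·A·R^(2/3)·S^(1/2) = (1.486/0.027) × 15.63 × 1.131^(2/3) × 0.0025^(1/2) = 46.67 ft³/s
V = Q/A = 46.67/15.63 = 2.987 ft/s

2.99 ft/s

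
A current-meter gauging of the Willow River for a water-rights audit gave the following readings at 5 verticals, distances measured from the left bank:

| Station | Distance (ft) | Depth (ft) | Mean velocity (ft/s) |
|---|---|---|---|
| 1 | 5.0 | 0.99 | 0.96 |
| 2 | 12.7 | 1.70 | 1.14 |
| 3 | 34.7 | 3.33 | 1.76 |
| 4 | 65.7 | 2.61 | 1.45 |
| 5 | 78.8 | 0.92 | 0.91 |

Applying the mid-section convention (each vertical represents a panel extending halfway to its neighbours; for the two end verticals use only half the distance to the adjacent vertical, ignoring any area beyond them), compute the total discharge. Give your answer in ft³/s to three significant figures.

w_1 = (12.7 − 5.0)/2 = 3.85 ft; q_1 = 0.96 × 0.99 × 3.85 = 3.659 ft³/s
w_2 = (34.7 − 5.0)/2 = 14.85 ft; q_2 = 1.14 × 1.70 × 14.85 = 28.78 ft³/s
w_3 = (65.7 − 12.7)/2 = 26.5 ft; q_3 = 1.76 × 3.33 × 26.5 = 155.3 ft³/s
w_4 = (78.8 − 34.7)/2 = 22.05 ft; q_4 = 1.45 × 2.61 × 22.05 = 83.45 ft³/s
w_5 = (78.8 − 65.7)/2 = 6.55 ft; q_5 = 0.91 × 0.92 × 6.55 = 5.484 ft³/s
Q = Σ qᵢ = 276.7 ft³/s

277 ft³/s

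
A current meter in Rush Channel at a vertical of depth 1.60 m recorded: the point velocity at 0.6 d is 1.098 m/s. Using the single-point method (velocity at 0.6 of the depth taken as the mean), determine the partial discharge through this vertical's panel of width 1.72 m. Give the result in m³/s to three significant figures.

v̄ = v₀.₆ = 1.098 m/s
q = v̄ × d × w = 1.098 × 1.60 × 1.72 = 3.022 m³/s

3.02 m³/s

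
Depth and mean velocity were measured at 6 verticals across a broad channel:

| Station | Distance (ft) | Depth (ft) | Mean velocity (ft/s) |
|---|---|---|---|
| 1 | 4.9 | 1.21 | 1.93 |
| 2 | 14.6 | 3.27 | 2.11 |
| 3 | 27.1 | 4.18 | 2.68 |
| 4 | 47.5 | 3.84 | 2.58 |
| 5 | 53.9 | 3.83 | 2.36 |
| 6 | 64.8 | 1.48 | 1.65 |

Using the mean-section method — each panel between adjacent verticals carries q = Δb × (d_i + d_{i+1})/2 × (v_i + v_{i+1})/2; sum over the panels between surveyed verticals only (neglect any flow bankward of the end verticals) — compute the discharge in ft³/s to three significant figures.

489 ft³/s

Panel 1-2: Δb = 9.7 ft, d̄ = (1.21+3.27)/2 = 2.24, v̄ = (1.93+2.11)/2 = 2.02 → q = 9.7×2.24×2.02 = 43.89 ft³/s
Panel 2-3: Δb = 12.5 ft, d̄ = (3.27+4.18)/2 = 3.725, v̄ = (2.11+2.68)/2 = 2.395 → q = 12.5×3.725×2.395 = 111.5 ft³/s
Panel 3-4: Δb = 20.4 ft, d̄ = (4.18+3.84)/2 = 4.01, v̄ = (2.68+2.58)/2 = 2.63 → q = 20.4×4.01×2.63 = 215.1 ft³/s
Panel 4-5: Δb = 6.4 ft, d̄ = (3.84+3.83)/2 = 3.835, v̄ = (2.58+2.36)/2 = 2.47 → q = 6.4×3.835×2.47 = 60.62 ft³/s
Panel 5-6: Δb = 10.9 ft, d̄ = (3.83+1.48)/2 = 2.655, v̄ = (2.36+1.65)/2 = 2.005 → q = 10.9×2.655×2.005 = 58.02 ft³/s
Q = Σ q = 489.2 ft³/s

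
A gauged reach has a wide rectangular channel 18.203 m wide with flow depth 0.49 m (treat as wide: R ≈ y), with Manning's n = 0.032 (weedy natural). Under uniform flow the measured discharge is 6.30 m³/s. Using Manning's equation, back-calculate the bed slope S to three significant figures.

0.00132

A = b·y = 18.203 × 0.49 = 8.919 m²
Wide channel: R ≈ y = 0.49 m
S = (Q·n / (1·A·R^(2/3)))² = (6.30×0.032 / (1×8.919×0.6215))² = 0.001322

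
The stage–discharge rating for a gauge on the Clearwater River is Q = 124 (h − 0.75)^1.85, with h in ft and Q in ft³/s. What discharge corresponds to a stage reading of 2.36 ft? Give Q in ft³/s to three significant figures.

Q = 124 × (2.36 − 0.75)^1.85 = 124 × 1.61^1.85 = 299.3 ft³/s

299 ft³/s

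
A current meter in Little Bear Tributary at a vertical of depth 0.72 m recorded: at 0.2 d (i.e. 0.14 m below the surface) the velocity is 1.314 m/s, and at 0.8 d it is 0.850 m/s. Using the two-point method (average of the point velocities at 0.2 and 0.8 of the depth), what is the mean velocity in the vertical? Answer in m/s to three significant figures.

1.08 m/s

v̄ = (1.314 + 0.850) / 2 = 1.082 m/s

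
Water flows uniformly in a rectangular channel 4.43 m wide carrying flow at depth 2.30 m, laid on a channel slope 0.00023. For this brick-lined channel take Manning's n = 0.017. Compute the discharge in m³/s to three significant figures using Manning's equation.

A = b·y = 4.43 × 2.30 = 10.19 m²
P = b + 2y = 4.43 + 2×2.30 = 9.030 m
R = A/P = 10.19/9.030 = 1.128 m
Q = (1/n)·A·R^(2/3)·S^(1/2) = (1/0.017) × 10.19 × 1.128^(2/3) × 0.00023^(1/2) = 9.852 m³/s

9.85 m³/s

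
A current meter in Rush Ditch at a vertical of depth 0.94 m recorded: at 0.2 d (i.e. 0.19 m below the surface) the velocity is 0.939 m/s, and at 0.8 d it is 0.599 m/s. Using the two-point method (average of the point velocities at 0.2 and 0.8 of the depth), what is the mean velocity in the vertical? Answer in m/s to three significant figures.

v̄ = (0.939 + 0.599) / 2 = 0.7690 m/s

0.769 m/s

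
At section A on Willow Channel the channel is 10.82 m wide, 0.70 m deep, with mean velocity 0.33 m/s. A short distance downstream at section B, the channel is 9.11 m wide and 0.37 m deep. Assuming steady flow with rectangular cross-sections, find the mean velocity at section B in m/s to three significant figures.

Q = A₁V₁ = (10.82×0.70) × 0.33 = 2.499 m³/s
A₂ = 9.11 × 0.37 = 3.371 m²
V₂ = Q/A₂ = 2.499/3.371 = 0.7415 m/s

0.742 m/s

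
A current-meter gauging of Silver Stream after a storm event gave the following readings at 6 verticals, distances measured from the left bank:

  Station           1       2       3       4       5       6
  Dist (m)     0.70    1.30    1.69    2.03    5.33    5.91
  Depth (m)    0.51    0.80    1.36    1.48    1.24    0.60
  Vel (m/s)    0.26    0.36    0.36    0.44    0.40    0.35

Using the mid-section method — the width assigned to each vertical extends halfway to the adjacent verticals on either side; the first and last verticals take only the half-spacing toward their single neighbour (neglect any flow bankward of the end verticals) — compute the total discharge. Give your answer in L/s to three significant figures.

w_1 = (1.30 − 0.70)/2 = 0.3 m; q_1 = 0.26 × 0.51 × 0.3 = 0.03978 m³/s
w_2 = (1.69 − 0.70)/2 = 0.495 m; q_2 = 0.36 × 0.80 × 0.495 = 0.1426 m³/s
w_3 = (2.03 − 1.30)/2 = 0.365 m; q_3 = 0.36 × 1.36 × 0.365 = 0.1787 m³/s
w_4 = (5.33 − 1.69)/2 = 1.82 m; q_4 = 0.44 × 1.48 × 1.82 = 1.185 m³/s
w_5 = (5.91 − 2.03)/2 = 1.94 m; q_5 = 0.40 × 1.24 × 1.94 = 0.9622 m³/s
w_6 = (5.91 − 5.33)/2 = 0.29 m; q_6 = 0.35 × 0.60 × 0.29 = 0.06090 m³/s
Q = Σ qᵢ = 2.569 m³/s
= 2.569 × 1000 = 2569 L/s

2570 L/s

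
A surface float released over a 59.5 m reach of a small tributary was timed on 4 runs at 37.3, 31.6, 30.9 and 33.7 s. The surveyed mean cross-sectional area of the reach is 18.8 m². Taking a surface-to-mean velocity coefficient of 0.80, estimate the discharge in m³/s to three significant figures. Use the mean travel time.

26.8 m³/s

t̄ = (37.3 + 31.6 + 30.9 + 33.7) / 4 = 33.375 s
v_surface = L / t̄ = 59.5 / 33.375 = 1.783 m/s
v_mean = 0.80 × 1.783 = 1.426 m/s
Q = A × v_mean = 18.8 × 1.426 = 26.81 m³/s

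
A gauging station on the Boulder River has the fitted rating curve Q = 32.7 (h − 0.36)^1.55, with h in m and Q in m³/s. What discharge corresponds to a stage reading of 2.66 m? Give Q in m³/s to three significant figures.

Q = 32.7 × (2.66 − 0.36)^1.55 = 32.7 × 2.3^1.55 = 118.9 m³/s

119 m³/s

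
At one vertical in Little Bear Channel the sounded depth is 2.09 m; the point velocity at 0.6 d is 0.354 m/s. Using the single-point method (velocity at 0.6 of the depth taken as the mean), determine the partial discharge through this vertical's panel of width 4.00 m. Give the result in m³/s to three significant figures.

2.96 m³/s

v̄ = v₀.₆ = 0.354 m/s
q = v̄ × d × w = 0.3540 × 2.09 × 4.00 = 2.959 m³/s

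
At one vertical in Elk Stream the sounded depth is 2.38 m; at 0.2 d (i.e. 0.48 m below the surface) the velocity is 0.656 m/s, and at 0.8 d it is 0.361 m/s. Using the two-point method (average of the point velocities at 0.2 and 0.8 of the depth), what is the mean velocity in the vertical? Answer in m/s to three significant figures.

0.509 m/s

v̄ = (0.656 + 0.361) / 2 = 0.5085 m/s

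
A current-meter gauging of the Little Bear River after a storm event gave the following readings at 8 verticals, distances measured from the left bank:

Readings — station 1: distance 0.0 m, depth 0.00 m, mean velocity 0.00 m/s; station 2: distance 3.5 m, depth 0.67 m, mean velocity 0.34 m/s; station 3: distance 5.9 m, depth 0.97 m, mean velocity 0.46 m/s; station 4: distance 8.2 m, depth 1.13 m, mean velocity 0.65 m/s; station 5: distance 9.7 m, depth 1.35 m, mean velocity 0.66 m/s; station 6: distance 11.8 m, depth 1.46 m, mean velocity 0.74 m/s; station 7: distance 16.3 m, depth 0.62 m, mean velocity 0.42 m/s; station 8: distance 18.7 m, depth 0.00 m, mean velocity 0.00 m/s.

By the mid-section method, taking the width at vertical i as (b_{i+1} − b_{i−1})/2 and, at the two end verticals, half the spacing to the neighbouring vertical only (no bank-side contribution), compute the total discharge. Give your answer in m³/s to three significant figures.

9.18 m³/s

w_2 = (5.9 − 0.0)/2 = 2.95 m; q_2 = 0.34 × 0.67 × 2.95 = 0.6720 m³/s
w_3 = (8.2 − 3.5)/2 = 2.35 m; q_3 = 0.46 × 0.97 × 2.35 = 1.049 m³/s
w_4 = (9.7 − 5.9)/2 = 1.9 m; q_4 = 0.65 × 1.13 × 1.9 = 1.396 m³/s
w_5 = (11.8 − 8.2)/2 = 1.8 m; q_5 = 0.66 × 1.35 × 1.8 = 1.604 m³/s
w_6 = (16.3 − 9.7)/2 = 3.3 m; q_6 = 0.74 × 1.46 × 3.3 = 3.565 m³/s
w_7 = (18.7 − 11.8)/2 = 3.45 m; q_7 = 0.42 × 0.62 × 3.45 = 0.8984 m³/s
Stations 1, 8 contribute zero (depth or velocity is 0).
Q = Σ qᵢ = 9.184 m³/s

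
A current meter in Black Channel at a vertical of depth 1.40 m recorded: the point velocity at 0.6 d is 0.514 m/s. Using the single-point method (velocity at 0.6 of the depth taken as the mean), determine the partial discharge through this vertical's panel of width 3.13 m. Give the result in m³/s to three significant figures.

v̄ = v₀.₆ = 0.514 m/s
q = v̄ × d × w = 0.5140 × 1.40 × 3.13 = 2.252 m³/s

2.25 m³/s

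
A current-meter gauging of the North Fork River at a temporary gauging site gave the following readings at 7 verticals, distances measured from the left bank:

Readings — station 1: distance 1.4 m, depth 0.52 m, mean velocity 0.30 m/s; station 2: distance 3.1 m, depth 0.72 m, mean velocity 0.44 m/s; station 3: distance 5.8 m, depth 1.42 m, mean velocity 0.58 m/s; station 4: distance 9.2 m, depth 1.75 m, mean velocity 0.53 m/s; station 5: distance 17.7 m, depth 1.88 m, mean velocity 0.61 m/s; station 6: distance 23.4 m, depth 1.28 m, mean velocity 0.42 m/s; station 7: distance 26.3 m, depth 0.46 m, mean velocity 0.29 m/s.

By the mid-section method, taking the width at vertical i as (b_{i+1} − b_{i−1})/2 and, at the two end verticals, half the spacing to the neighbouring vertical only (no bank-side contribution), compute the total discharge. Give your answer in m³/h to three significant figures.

w_1 = (3.1 − 1.4)/2 = 0.85 m; q_1 = 0.30 × 0.52 × 0.85 = 0.1326 m³/s
w_2 = (5.8 − 1.4)/2 = 2.2 m; q_2 = 0.44 × 0.72 × 2.2 = 0.6970 m³/s
w_3 = (9.2 − 3.1)/2 = 3.05 m; q_3 = 0.58 × 1.42 × 3.05 = 2.512 m³/s
w_4 = (17.7 − 5.8)/2 = 5.95 m; q_4 = 0.53 × 1.75 × 5.95 = 5.519 m³/s
w_5 = (23.4 − 9.2)/2 = 7.1 m; q_5 = 0.61 × 1.88 × 7.1 = 8.142 m³/s
w_6 = (26.3 − 17.7)/2 = 4.3 m; q_6 = 0.42 × 1.28 × 4.3 = 2.312 m³/s
w_7 = (26.3 − 23.4)/2 = 1.45 m; q_7 = 0.29 × 0.46 × 1.45 = 0.1934 m³/s
Q = Σ qᵢ = 19.51 m³/s
= 19.51 × 3600 = 70230 m³/h

70200 m³/h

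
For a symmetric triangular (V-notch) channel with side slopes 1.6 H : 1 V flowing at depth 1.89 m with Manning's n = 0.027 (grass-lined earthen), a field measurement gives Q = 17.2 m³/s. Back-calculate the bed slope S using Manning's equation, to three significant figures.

0.00887

A = z·y² = 1.6×1.89² = 5.715 m²
P = 2y√(1+z²) = 2×1.89×√(1+1.6²) = 7.132 m
R = A/P = 5.715/7.132 = 0.8014 m
S = (Q·n / (1·A·R^(2/3)))² = (17.2×0.027 / (1×5.715×0.8627))² = 0.008870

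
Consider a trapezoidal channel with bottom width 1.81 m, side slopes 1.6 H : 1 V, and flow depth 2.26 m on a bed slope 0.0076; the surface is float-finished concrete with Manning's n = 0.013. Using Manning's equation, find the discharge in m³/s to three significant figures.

92.1 m³/s

A = (b + z·y)·y = (1.81 + 1.6×2.26)×2.26 = 12.26 m²
P = b + 2y√(1+z²) = 1.81 + 2×2.26×√(1+1.6²) = 10.34 m
R = A/P = 12.26/10.34 = 1.186 m
Q = (1/n)·A·R^(2/3)·S^(1/2) = (1/0.013) × 12.26 × 1.186^(2/3) × 0.0076^(1/2) = 92.15 m³/s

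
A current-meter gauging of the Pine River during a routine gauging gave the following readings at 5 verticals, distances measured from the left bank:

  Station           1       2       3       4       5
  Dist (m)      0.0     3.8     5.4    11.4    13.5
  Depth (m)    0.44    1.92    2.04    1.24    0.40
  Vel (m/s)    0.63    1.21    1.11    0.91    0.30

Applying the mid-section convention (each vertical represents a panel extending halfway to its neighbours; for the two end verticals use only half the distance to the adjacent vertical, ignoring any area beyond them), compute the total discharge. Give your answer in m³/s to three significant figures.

w_1 = (3.8 − 0.0)/2 = 1.9 m; q_1 = 0.63 × 0.44 × 1.9 = 0.5267 m³/s
w_2 = (5.4 − 0.0)/2 = 2.7 m; q_2 = 1.21 × 1.92 × 2.7 = 6.273 m³/s
w_3 = (11.4 − 3.8)/2 = 3.8 m; q_3 = 1.11 × 2.04 × 3.8 = 8.605 m³/s
w_4 = (13.5 − 5.4)/2 = 4.05 m; q_4 = 0.91 × 1.24 × 4.05 = 4.570 m³/s
w_5 = (13.5 − 11.4)/2 = 1.05 m; q_5 = 0.30 × 0.40 × 1.05 = 0.1260 m³/s
Q = Σ qᵢ = 20.10 m³/s

20.1 m³/s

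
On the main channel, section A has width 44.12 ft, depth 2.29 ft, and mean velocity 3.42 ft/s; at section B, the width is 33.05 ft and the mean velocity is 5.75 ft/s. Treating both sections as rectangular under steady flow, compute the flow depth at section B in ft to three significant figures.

Q = A₁V₁ = (44.12×2.29) × 3.42 = 345.5 ft³/s
d₂ = Q/(b₂ V₂) = 345.5/(33.05×5.75) = 1.818 ft

1.82 ft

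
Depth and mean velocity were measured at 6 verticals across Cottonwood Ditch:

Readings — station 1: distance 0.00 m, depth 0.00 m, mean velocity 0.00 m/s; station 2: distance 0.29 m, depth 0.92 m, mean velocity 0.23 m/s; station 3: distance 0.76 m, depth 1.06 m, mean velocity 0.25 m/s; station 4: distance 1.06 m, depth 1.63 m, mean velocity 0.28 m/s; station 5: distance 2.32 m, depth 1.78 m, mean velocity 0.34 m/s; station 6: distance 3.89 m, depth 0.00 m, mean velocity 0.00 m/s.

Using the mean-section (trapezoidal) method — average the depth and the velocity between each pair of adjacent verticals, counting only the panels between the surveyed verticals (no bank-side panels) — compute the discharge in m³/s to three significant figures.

1.14 m³/s

Panel 1-2: Δb = 0.29 m, d̄ = (0.00+0.92)/2 = 0.46, v̄ = (0.00+0.23)/2 = 0.115 → q = 0.29×0.46×0.115 = 0.01534 m³/s
Panel 2-3: Δb = 0.47 m, d̄ = (0.92+1.06)/2 = 0.99, v̄ = (0.23+0.25)/2 = 0.24 → q = 0.47×0.99×0.24 = 0.1117 m³/s
Panel 3-4: Δb = 0.3 m, d̄ = (1.06+1.63)/2 = 1.345, v̄ = (0.25+0.28)/2 = 0.265 → q = 0.3×1.345×0.265 = 0.1069 m³/s
Panel 4-5: Δb = 1.26 m, d̄ = (1.63+1.78)/2 = 1.705, v̄ = (0.28+0.34)/2 = 0.31 → q = 1.26×1.705×0.31 = 0.6660 m³/s
Panel 5-6: Δb = 1.57 m, d̄ = (1.78+0.00)/2 = 0.89, v̄ = (0.34+0.00)/2 = 0.17 → q = 1.57×0.89×0.17 = 0.2375 m³/s
Q = Σ q = 1.137 m³/s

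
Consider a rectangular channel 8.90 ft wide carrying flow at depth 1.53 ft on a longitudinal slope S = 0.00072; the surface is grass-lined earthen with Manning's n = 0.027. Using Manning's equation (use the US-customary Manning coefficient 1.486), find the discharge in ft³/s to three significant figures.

21.9 ft³/s

A = b·y = 8.90 × 1.53 = 13.62 ft²
P = b + 2y = 8.90 + 2×1.53 = 11.96 ft
R = A/P = 13.62/11.96 = 1.139 ft
Q = (1.486/n)·A·R^(2/3)·S^(1/2) = (1.486/0.027) × 13.62 × 1.139^(2/3) × 0.00072^(1/2) = 21.93 ft³/s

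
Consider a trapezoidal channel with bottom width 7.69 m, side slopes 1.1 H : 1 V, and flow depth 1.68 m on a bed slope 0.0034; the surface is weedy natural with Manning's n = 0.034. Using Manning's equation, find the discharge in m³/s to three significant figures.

32.1 m³/s

A = (b + z·y)·y = (7.69 + 1.1×1.68)×1.68 = 16.02 m²
P = b + 2y√(1+z²) = 7.69 + 2×1.68×√(1+1.1²) = 12.68 m
R = A/P = 16.02/12.68 = 1.263 m
Q = (1/n)·A·R^(2/3)·S^(1/2) = (1/0.034) × 16.02 × 1.263^(2/3) × 0.0034^(1/2) = 32.11 m³/s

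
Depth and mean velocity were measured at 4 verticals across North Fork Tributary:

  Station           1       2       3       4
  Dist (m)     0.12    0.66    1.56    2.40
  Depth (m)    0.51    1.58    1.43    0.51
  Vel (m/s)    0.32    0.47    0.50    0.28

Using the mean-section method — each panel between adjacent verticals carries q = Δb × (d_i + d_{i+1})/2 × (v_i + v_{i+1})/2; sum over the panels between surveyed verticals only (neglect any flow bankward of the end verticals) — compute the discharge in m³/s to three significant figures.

1.20 m³/s

Panel 1-2: Δb = 0.54 m, d̄ = (0.51+1.58)/2 = 1.045, v̄ = (0.32+0.47)/2 = 0.395 → q = 0.54×1.045×0.395 = 0.2229 m³/s
Panel 2-3: Δb = 0.9 m, d̄ = (1.58+1.43)/2 = 1.505, v̄ = (0.47+0.50)/2 = 0.485 → q = 0.9×1.505×0.485 = 0.6569 m³/s
Panel 3-4: Δb = 0.84 m, d̄ = (1.43+0.51)/2 = 0.97, v̄ = (0.50+0.28)/2 = 0.39 → q = 0.84×0.97×0.39 = 0.3178 m³/s
Q = Σ q = 1.198 m³/s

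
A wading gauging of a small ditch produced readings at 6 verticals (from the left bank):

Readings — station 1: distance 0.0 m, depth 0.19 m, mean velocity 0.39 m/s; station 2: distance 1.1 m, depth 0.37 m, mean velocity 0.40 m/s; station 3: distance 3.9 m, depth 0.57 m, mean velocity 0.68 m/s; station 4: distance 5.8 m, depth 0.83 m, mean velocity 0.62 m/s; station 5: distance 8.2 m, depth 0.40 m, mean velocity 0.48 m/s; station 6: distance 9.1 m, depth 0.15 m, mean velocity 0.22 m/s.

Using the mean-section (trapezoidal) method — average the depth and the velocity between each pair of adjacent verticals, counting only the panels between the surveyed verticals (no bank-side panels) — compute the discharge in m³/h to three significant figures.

9340 m³/h

Panel 1-2: Δb = 1.1 m, d̄ = (0.19+0.37)/2 = 0.28, v̄ = (0.39+0.40)/2 = 0.395 → q = 1.1×0.28×0.395 = 0.1217 m³/s
Panel 2-3: Δb = 2.8 m, d̄ = (0.37+0.57)/2 = 0.47, v̄ = (0.40+0.68)/2 = 0.54 → q = 2.8×0.47×0.54 = 0.7106 m³/s
Panel 3-4: Δb = 1.9 m, d̄ = (0.57+0.83)/2 = 0.7, v̄ = (0.68+0.62)/2 = 0.65 → q = 1.9×0.7×0.65 = 0.8645 m³/s
Panel 4-5: Δb = 2.4 m, d̄ = (0.83+0.40)/2 = 0.615, v̄ = (0.62+0.48)/2 = 0.55 → q = 2.4×0.615×0.55 = 0.8118 m³/s
Panel 5-6: Δb = 0.9 m, d̄ = (0.40+0.15)/2 = 0.275, v̄ = (0.48+0.22)/2 = 0.35 → q = 0.9×0.275×0.35 = 0.08663 m³/s
Q = Σ q = 2.595 m³/s
= 2.595 × 3600 = 9343 m³/h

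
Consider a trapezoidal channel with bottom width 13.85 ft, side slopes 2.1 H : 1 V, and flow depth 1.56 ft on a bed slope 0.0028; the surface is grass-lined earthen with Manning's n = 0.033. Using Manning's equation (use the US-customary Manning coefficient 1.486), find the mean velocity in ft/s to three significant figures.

2.79 ft/s

A = (b + z·y)·y = (13.85 + 2.1×1.56)×1.56 = 26.72 ft²
P = b + 2y√(1+z²) = 13.85 + 2×1.56×√(1+2.1²) = 21.11 ft
R = A/P = 26.72/21.11 = 1.266 ft
Q = (1.486/n)·A·R^(2/3)·S^(1/2) = (1.486/0.033) × 26.72 × 1.266^(2/3) × 0.0028^(1/2) = 74.49 ft³/s
V = Q/A = 74.49/26.72 = 2.788 ft/s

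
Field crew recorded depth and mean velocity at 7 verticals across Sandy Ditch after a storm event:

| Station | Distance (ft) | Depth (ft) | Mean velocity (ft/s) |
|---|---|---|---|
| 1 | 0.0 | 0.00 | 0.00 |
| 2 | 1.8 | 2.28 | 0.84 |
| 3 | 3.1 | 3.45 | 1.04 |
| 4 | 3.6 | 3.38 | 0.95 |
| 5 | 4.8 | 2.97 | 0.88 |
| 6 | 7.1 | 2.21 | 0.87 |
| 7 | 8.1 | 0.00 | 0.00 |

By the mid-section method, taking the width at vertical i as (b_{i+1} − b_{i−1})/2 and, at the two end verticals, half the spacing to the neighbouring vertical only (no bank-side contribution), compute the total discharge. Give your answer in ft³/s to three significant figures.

w_2 = (3.1 − 0.0)/2 = 1.55 ft; q_2 = 0.84 × 2.28 × 1.55 = 2.969 ft³/s
w_3 = (3.6 − 1.8)/2 = 0.9 ft; q_3 = 1.04 × 3.45 × 0.9 = 3.229 ft³/s
w_4 = (4.8 − 3.1)/2 = 0.85 ft; q_4 = 0.95 × 3.38 × 0.85 = 2.729 ft³/s
w_5 = (7.1 − 3.6)/2 = 1.75 ft; q_5 = 0.88 × 2.97 × 1.75 = 4.574 ft³/s
w_6 = (8.1 − 4.8)/2 = 1.65 ft; q_6 = 0.87 × 2.21 × 1.65 = 3.172 ft³/s
Stations 1, 7 contribute zero (depth or velocity is 0).
Q = Σ qᵢ = 16.67 ft³/s

16.7 ft³/s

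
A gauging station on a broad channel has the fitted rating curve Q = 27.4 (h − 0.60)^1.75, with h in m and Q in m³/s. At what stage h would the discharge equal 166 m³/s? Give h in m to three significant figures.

h − h₀ = (Q/C)^(1/b) = (166/27.4)^(1/1.75) = 2.799 m
h = 0.60 + 2.799 = 3.399 m

3.40 m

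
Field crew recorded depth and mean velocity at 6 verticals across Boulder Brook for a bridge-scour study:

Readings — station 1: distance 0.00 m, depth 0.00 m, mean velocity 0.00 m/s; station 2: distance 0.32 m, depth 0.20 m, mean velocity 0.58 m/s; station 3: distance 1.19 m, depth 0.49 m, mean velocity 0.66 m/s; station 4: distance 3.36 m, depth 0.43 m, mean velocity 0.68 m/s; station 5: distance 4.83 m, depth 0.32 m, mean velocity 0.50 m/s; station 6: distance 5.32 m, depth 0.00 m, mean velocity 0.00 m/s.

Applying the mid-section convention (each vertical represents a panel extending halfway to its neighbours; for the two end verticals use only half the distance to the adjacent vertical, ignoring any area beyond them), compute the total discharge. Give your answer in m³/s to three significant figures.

1.25 m³/s

w_2 = (1.19 − 0.00)/2 = 0.595 m; q_2 = 0.58 × 0.20 × 0.595 = 0.06902 m³/s
w_3 = (3.36 − 0.32)/2 = 1.52 m; q_3 = 0.66 × 0.49 × 1.52 = 0.4916 m³/s
w_4 = (4.83 − 1.19)/2 = 1.82 m; q_4 = 0.68 × 0.43 × 1.82 = 0.5322 m³/s
w_5 = (5.32 − 3.36)/2 = 0.98 m; q_5 = 0.50 × 0.32 × 0.98 = 0.1568 m³/s
Stations 1, 6 contribute zero (depth or velocity is 0).
Q = Σ qᵢ = 1.250 m³/s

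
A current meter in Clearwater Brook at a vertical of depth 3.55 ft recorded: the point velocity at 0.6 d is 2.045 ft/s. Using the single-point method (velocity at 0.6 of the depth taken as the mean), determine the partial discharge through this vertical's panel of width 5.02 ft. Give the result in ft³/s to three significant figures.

v̄ = v₀.₆ = 2.045 ft/s
q = v̄ × d × w = 2.045 × 3.55 × 5.02 = 36.44 ft³/s

36.4 ft³/s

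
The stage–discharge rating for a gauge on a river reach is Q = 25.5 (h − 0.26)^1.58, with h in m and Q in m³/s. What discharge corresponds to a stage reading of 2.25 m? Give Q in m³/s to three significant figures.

Q = 25.5 × (2.25 − 0.26)^1.58 = 25.5 × 1.99^1.58 = 75.64 m³/s

75.6 m³/s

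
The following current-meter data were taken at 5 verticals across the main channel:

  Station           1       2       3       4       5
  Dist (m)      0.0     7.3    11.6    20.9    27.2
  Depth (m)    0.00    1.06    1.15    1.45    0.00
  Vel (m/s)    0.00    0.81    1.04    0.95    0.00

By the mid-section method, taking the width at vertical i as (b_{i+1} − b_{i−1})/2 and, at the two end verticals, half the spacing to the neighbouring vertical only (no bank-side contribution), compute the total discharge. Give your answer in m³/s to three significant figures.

w_2 = (11.6 − 0.0)/2 = 5.8 m; q_2 = 0.81 × 1.06 × 5.8 = 4.980 m³/s
w_3 = (20.9 − 7.3)/2 = 6.8 m; q_3 = 1.04 × 1.15 × 6.8 = 8.133 m³/s
w_4 = (27.2 − 11.6)/2 = 7.8 m; q_4 = 0.95 × 1.45 × 7.8 = 10.74 m³/s
Stations 1, 5 contribute zero (depth or velocity is 0).
Q = Σ qᵢ = 23.86 m³/s

23.9 m³/s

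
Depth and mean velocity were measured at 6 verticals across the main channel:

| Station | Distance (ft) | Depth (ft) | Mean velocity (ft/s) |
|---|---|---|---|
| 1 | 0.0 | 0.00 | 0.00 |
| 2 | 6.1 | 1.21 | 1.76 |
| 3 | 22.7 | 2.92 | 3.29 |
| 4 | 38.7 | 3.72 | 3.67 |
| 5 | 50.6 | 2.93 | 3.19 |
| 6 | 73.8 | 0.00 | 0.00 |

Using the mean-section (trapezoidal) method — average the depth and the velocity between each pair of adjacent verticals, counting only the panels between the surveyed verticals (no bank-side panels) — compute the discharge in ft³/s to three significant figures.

Panel 1-2: Δb = 6.1 ft, d̄ = (0.00+1.21)/2 = 0.605, v̄ = (0.00+1.76)/2 = 0.88 → q = 6.1×0.605×0.88 = 3.248 ft³/s
Panel 2-3: Δb = 16.6 ft, d̄ = (1.21+2.92)/2 = 2.065, v̄ = (1.76+3.29)/2 = 2.525 → q = 16.6×2.065×2.525 = 86.55 ft³/s
Panel 3-4: Δb = 16 ft, d̄ = (2.92+3.72)/2 = 3.32, v̄ = (3.29+3.67)/2 = 3.48 → q = 16×3.32×3.48 = 184.9 ft³/s
Panel 4-5: Δb = 11.9 ft, d̄ = (3.72+2.93)/2 = 3.325, v̄ = (3.67+3.19)/2 = 3.43 → q = 11.9×3.325×3.43 = 135.7 ft³/s
Panel 5-6: Δb = 23.2 ft, d̄ = (2.93+0.00)/2 = 1.465, v̄ = (3.19+0.00)/2 = 1.595 → q = 23.2×1.465×1.595 = 54.21 ft³/s
Q = Σ q = 464.6 ft³/s

465 ft³/s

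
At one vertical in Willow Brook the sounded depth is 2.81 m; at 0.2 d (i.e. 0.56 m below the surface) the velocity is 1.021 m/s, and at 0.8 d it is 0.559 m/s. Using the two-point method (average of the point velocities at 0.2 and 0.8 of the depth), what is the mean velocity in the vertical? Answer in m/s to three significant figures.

0.790 m/s

v̄ = (1.021 + 0.559) / 2 = 0.7900 m/s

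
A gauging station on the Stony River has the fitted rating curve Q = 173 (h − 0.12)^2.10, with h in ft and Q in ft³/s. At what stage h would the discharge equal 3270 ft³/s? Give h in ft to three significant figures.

4.17 ft

h − h₀ = (Q/C)^(1/b) = (3270/173)^(1/2.10) = 4.054 ft
h = 0.12 + 4.054 = 4.174 ft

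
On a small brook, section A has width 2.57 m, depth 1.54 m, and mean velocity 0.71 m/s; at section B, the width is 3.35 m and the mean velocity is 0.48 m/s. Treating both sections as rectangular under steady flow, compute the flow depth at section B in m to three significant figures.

Q = A₁V₁ = (2.57×1.54) × 0.71 = 2.810 m³/s
d₂ = Q/(b₂ V₂) = 2.810/(3.35×0.48) = 1.748 m

1.75 m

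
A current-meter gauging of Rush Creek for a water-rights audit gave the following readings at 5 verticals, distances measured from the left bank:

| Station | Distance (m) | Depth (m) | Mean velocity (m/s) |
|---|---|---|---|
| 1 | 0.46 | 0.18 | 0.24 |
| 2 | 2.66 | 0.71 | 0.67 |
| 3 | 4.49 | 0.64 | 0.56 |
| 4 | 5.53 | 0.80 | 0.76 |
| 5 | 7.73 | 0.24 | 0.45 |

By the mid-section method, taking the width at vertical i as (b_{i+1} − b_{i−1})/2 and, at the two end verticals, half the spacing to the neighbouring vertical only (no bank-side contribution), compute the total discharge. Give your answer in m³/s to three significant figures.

w_1 = (2.66 − 0.46)/2 = 1.1 m; q_1 = 0.24 × 0.18 × 1.1 = 0.04752 m³/s
w_2 = (4.49 − 0.46)/2 = 2.015 m; q_2 = 0.67 × 0.71 × 2.015 = 0.9585 m³/s
w_3 = (5.53 − 2.66)/2 = 1.435 m; q_3 = 0.56 × 0.64 × 1.435 = 0.5143 m³/s
w_4 = (7.73 − 4.49)/2 = 1.62 m; q_4 = 0.76 × 0.80 × 1.62 = 0.9850 m³/s
w_5 = (7.73 − 5.53)/2 = 1.1 m; q_5 = 0.45 × 0.24 × 1.1 = 0.1188 m³/s
Q = Σ qᵢ = 2.624 m³/s

2.62 m³/s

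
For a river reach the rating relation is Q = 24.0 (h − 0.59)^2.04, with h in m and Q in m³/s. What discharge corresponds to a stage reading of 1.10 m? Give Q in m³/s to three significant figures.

Q = 24.0 × (1.10 − 0.59)^2.04 = 24.0 × 0.51^2.04 = 6.077 m³/s

6.08 m³/s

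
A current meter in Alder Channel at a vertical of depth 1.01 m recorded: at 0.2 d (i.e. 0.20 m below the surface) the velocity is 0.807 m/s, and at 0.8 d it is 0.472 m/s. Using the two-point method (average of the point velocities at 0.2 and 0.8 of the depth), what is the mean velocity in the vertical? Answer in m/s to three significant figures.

v̄ = (0.807 + 0.472) / 2 = 0.6395 m/s

0.640 m/s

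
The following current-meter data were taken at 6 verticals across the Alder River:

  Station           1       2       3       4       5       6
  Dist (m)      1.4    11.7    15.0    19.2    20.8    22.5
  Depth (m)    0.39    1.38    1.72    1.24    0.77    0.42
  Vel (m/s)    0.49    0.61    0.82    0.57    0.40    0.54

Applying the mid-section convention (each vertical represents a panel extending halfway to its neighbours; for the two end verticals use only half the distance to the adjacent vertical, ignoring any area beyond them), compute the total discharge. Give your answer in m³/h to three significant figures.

53100 m³/h

w_1 = (11.7 − 1.4)/2 = 5.15 m; q_1 = 0.49 × 0.39 × 5.15 = 0.9842 m³/s
w_2 = (15.0 − 1.4)/2 = 6.8 m; q_2 = 0.61 × 1.38 × 6.8 = 5.724 m³/s
w_3 = (19.2 − 11.7)/2 = 3.75 m; q_3 = 0.82 × 1.72 × 3.75 = 5.289 m³/s
w_4 = (20.8 − 15.0)/2 = 2.9 m; q_4 = 0.57 × 1.24 × 2.9 = 2.050 m³/s
w_5 = (22.5 − 19.2)/2 = 1.65 m; q_5 = 0.40 × 0.77 × 1.65 = 0.5082 m³/s
w_6 = (22.5 − 20.8)/2 = 0.85 m; q_6 = 0.54 × 0.42 × 0.85 = 0.1928 m³/s
Q = Σ qᵢ = 14.75 m³/s
= 14.75 × 3600 = 53090 m³/h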